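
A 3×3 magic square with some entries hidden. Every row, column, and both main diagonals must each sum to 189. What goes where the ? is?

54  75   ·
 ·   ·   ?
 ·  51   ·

Row 1 must total 189; the given cells sum to 129, so (1,3) = 60.
The remaining cell in column 2 is (2,2) = 189 − 126 = 63.
From main diagonal, 189 − (54 + 63) gives (3,3) = 72.
Anti-diagonal must total 189; the given cells sum to 123, so (3,1) = 66.
Column 1 must total 189; the given cells sum to 120, so (2,1) = 69.
Using column 3: 60 + 72 + ? → (2,3) = 189 − 132 = 57.

57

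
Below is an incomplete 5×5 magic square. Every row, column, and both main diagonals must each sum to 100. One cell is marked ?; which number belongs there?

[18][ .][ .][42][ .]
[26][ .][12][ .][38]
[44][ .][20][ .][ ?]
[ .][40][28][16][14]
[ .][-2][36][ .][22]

From row 4, 100 − (40 + 28 + 16 + 14) gives (4,1) = 2.
Column 1 needs 100; the known cells sum to 90, so (5,1) = 10.
The remaining cell in column 3 is (1,3) = 100 − 96 = 4.
Main diagonal needs 100; the known cells sum to 76, so (2,2) = 24.
Using row 2: 26 + 24 + 12 + 38 + ? → (2,4) = 100 − 100 = 0.
Row 5: 10 + (-2) + 36 + 22 + ? = 100, so (5,4) = 34.
Column 4 needs 100; the known cells sum to 92, so (3,4) = 8.
Anti-diagonal: 0 + 20 + 40 + 10 + ? = 100, so (1,5) = 30.
Using row 1: 18 + 4 + 42 + 30 + ? → (1,2) = 100 − 94 = 6.
Column 2 needs 100; the known cells sum to 68, so (3,2) = 32.
Column 5 needs 100; the known cells sum to 104, so (3,5) = -4.

-4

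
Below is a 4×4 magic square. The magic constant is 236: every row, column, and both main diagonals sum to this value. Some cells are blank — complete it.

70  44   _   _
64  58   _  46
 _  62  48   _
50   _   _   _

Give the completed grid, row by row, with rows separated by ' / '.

Using row 2: 64 + 58 + 46 + ? → (2,3) = 236 − 168 = 68.
From column 1, 236 − (70 + 64 + 50) gives (3,1) = 52.
Column 2: 44 + 58 + 62 + ? = 236, so (4,2) = 72.
Using main diagonal: 70 + 58 + 48 + ? → (4,4) = 236 − 176 = 60.
Anti-diagonal needs 236; the known cells sum to 180, so (1,4) = 56.
Row 1 needs 236; the known cells sum to 170, so (1,3) = 66.
The remaining cell in row 3 is (3,4) = 236 − 162 = 74.
Using row 4: 50 + 72 + 60 + ? → (4,3) = 236 − 182 = 54.

70 44 66 56 / 64 58 68 46 / 52 62 48 74 / 50 72 54 60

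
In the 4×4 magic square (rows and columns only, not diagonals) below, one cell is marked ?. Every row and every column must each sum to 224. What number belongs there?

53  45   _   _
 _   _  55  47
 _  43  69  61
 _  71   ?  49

41

The remaining cell in row 3 is (3,1) = 224 − 173 = 51.
Column 2 must total 224; the given cells sum to 159, so (2,2) = 65.
The remaining cell in column 4 is (1,4) = 224 − 157 = 67.
Row 1: 53 + 45 + 67 + ? = 224, so (1,3) = 59.
From row 2, 224 − (65 + 55 + 47) gives (2,1) = 57.
Column 1: 53 + 57 + 51 + ? = 224, so (4,1) = 63.
Using column 3: 59 + 55 + 69 + ? → (4,3) = 224 − 183 = 41.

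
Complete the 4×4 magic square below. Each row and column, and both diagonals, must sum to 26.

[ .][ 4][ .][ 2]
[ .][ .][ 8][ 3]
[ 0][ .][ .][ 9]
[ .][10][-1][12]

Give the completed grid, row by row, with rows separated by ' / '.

Row 4 must total 26; the given cells sum to 21, so (4,1) = 5.
Anti-diagonal must total 26; the given cells sum to 15, so (3,2) = 11.
Row 3: 0 + 11 + 9 + ? = 26, so (3,3) = 6.
The remaining cell in column 2 is (2,2) = 26 − 25 = 1.
Column 3 must total 26; the given cells sum to 13, so (1,3) = 13.
Main diagonal needs 26; the known cells sum to 19, so (1,1) = 7.
Using row 2: 1 + 8 + 3 + ? → (2,1) = 26 − 12 = 14.

7 4 13 2 / 14 1 8 3 / 0 11 6 9 / 5 10 -1 12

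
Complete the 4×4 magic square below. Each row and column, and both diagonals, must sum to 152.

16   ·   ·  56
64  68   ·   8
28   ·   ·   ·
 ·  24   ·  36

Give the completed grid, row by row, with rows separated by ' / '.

16 20 60 56 / 64 68 12 8 / 28 40 32 52 / 44 24 48 36

Row 2 needs 152; the known cells sum to 140, so (2,3) = 12.
The remaining cell in column 1 is (4,1) = 152 − 108 = 44.
From column 4, 152 − (56 + 8 + 36) gives (3,4) = 52.
Main diagonal: 16 + 68 + 36 + ? = 152, so (3,3) = 32.
Anti-diagonal: 56 + 12 + 44 + ? = 152, so (3,2) = 40.
Row 4: 44 + 24 + 36 + ? = 152, so (4,3) = 48.
From column 2, 152 − (68 + 40 + 24) gives (1,2) = 20.
The remaining cell in column 3 is (1,3) = 152 − 92 = 60.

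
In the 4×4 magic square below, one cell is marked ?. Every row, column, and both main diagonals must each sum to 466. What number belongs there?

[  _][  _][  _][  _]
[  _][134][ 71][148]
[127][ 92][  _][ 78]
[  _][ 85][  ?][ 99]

120

Row 2 must total 466; the given cells sum to 353, so (2,1) = 113.
Row 3 needs 466; the known cells sum to 297, so (3,3) = 169.
From column 2, 466 − (134 + 92 + 85) gives (1,2) = 155.
Column 4 must total 466; the given cells sum to 325, so (1,4) = 141.
Main diagonal: 134 + 169 + 99 + ? = 466, so (1,1) = 64.
Using anti-diagonal: 141 + 71 + 92 + ? → (4,1) = 466 − 304 = 162.
Row 1 must total 466; the given cells sum to 360, so (1,3) = 106.
From row 4, 466 − (162 + 85 + 99) gives (4,3) = 120.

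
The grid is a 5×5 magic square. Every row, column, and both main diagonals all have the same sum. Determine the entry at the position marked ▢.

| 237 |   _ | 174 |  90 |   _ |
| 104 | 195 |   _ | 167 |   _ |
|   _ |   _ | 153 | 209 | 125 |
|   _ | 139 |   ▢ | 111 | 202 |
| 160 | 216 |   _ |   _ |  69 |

Main diagonal is complete and sums to 765; that is the magic constant.
Column 4 needs 765; the known cells sum to 577, so (5,4) = 188.
Anti-diagonal must total 765; the given cells sum to 619, so (1,5) = 146.
Row 1 needs 765; the known cells sum to 647, so (1,2) = 118.
Row 5 must total 765; the given cells sum to 633, so (5,3) = 132.
Column 2 needs 765; the known cells sum to 668, so (3,2) = 97.
Column 5: 146 + 125 + 202 + 69 + ? = 765, so (2,5) = 223.
Row 2: 104 + 195 + 167 + 223 + ? = 765, so (2,3) = 76.
From row 3, 765 − (97 + 153 + 209 + 125) gives (3,1) = 181.
The remaining cell in column 1 is (4,1) = 765 − 682 = 83.
The remaining cell in column 3 is (4,3) = 765 − 535 = 230.

230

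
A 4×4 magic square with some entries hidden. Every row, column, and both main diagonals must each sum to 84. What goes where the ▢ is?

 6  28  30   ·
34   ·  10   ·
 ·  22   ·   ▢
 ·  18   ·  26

Using row 1: 6 + 28 + 30 + ? → (1,4) = 84 − 64 = 20.
The remaining cell in column 2 is (2,2) = 84 − 68 = 16.
From main diagonal, 84 − (6 + 16 + 26) gives (3,3) = 36.
Anti-diagonal: 20 + 10 + 22 + ? = 84, so (4,1) = 32.
Row 2 must total 84; the given cells sum to 60, so (2,4) = 24.
Row 4 must total 84; the given cells sum to 76, so (4,3) = 8.
Column 1 needs 84; the known cells sum to 72, so (3,1) = 12.
The remaining cell in column 4 is (3,4) = 84 − 70 = 14.

14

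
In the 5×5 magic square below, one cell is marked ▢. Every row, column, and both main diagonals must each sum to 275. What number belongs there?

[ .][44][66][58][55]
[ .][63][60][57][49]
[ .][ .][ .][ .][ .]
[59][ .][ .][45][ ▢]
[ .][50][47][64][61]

Row 1 needs 275; the known cells sum to 223, so (1,1) = 52.
Row 2 must total 275; the given cells sum to 229, so (2,1) = 46.
The remaining cell in row 5 is (5,1) = 275 − 222 = 53.
From column 1, 275 − (52 + 46 + 59 + 53) gives (3,1) = 65.
From column 4, 275 − (58 + 57 + 45 + 64) gives (3,4) = 51.
Main diagonal: 52 + 63 + 45 + 61 + ? = 275, so (3,3) = 54.
Anti-diagonal needs 275; the known cells sum to 219, so (4,2) = 56.
The remaining cell in column 2 is (3,2) = 275 − 213 = 62.
Column 3 must total 275; the given cells sum to 227, so (4,3) = 48.
The remaining cell in row 3 is (3,5) = 275 − 232 = 43.
The remaining cell in row 4 is (4,5) = 275 − 208 = 67.

67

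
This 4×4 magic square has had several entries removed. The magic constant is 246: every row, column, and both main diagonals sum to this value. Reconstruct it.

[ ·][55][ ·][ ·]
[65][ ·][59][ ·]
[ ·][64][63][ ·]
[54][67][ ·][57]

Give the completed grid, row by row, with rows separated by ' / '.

Row 4 must total 246; the given cells sum to 178, so (4,3) = 68.
From column 2, 246 − (55 + 64 + 67) gives (2,2) = 60.
The remaining cell in column 3 is (1,3) = 246 − 190 = 56.
Main diagonal: 60 + 63 + 57 + ? = 246, so (1,1) = 66.
The remaining cell in anti-diagonal is (1,4) = 246 − 177 = 69.
From row 2, 246 − (65 + 60 + 59) gives (2,4) = 62.
Column 1: 66 + 65 + 54 + ? = 246, so (3,1) = 61.
Using column 4: 69 + 62 + 57 + ? → (3,4) = 246 − 188 = 58.

66 55 56 69 / 65 60 59 62 / 61 64 63 58 / 54 67 68 57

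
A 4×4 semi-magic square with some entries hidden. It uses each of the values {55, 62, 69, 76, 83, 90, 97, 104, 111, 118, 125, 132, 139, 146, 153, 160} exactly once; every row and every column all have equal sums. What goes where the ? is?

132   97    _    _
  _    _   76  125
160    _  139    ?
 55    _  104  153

62

The 16 entries sum to 1720, so each line sums to 1720/4 = 430.
Row 4 must total 430; the given cells sum to 312, so (4,2) = 118.
Column 1 needs 430; the known cells sum to 347, so (2,1) = 83.
Using column 3: 76 + 139 + 104 + ? → (1,3) = 430 − 319 = 111.
Row 1 must total 430; the given cells sum to 340, so (1,4) = 90.
Using row 2: 83 + 76 + 125 + ? → (2,2) = 430 − 284 = 146.
The remaining cell in column 2 is (3,2) = 430 − 361 = 69.
Column 4 needs 430; the known cells sum to 368, so (3,4) = 62.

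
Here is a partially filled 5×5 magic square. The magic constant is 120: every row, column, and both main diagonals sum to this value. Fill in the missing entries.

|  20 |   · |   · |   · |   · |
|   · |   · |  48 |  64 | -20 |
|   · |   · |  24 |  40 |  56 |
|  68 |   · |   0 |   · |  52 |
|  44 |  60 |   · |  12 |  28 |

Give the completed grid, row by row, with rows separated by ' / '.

Row 5: 44 + 60 + 12 + 28 + ? = 120, so (5,3) = -24.
Column 3 needs 120; the known cells sum to 48, so (1,3) = 72.
The remaining cell in column 5 is (1,5) = 120 − 116 = 4.
From anti-diagonal, 120 − (4 + 64 + 24 + 44) gives (4,2) = -16.
From row 4, 120 − (68 + (-16) + 0 + 52) gives (4,4) = 16.
Column 4 needs 120; the known cells sum to 132, so (1,4) = -12.
Main diagonal must total 120; the given cells sum to 88, so (2,2) = 32.
Row 1 must total 120; the given cells sum to 84, so (1,2) = 36.
The remaining cell in row 2 is (2,1) = 120 − 124 = -4.
Column 1: 20 + (-4) + 68 + 44 + ? = 120, so (3,1) = -8.
Column 2 must total 120; the given cells sum to 112, so (3,2) = 8.

20 36 72 -12 4 / -4 32 48 64 -20 / -8 8 24 40 56 / 68 -16 0 16 52 / 44 60 -24 12 28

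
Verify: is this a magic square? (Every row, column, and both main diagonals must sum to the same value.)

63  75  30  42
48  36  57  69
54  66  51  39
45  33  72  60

Yes

Row 1: 63 + 75 + 30 + 42 = 210.
Row 2: 48 + 36 + 57 + 69 = 210.
Row 3: 54 + 66 + 51 + 39 = 210.
Row 4: 45 + 33 + 72 + 60 = 210.
Column 1: 63 + 48 + 54 + 45 = 210.
Column 2: 75 + 36 + 66 + 33 = 210.
Column 3: 30 + 57 + 51 + 72 = 210.
Column 4: 42 + 69 + 39 + 60 = 210.
Main diagonal: 63 + 36 + 51 + 60 = 210.
Anti-diagonal: 42 + 57 + 66 + 45 = 210.
All lines sum to 210.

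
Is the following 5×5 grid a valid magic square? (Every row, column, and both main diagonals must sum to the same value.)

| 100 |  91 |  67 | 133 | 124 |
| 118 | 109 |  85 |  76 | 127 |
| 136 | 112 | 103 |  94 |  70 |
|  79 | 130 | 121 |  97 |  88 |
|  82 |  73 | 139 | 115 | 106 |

Yes

Row 1: 100 + 91 + 67 + 133 + 124 = 515.
Row 2: 118 + 109 + 85 + 76 + 127 = 515.
Row 3: 136 + 112 + 103 + 94 + 70 = 515.
Row 4: 79 + 130 + 121 + 97 + 88 = 515.
Row 5: 82 + 73 + 139 + 115 + 106 = 515.
Column 1: 100 + 118 + 136 + 79 + 82 = 515.
Column 2: 91 + 109 + 112 + 130 + 73 = 515.
Column 3: 67 + 85 + 103 + 121 + 139 = 515.
Column 4: 133 + 76 + 94 + 97 + 115 = 515.
Column 5: 124 + 127 + 70 + 88 + 106 = 515.
Main diagonal: 100 + 109 + 103 + 97 + 106 = 515.
Anti-diagonal: 124 + 76 + 103 + 130 + 82 = 515.
All lines sum to 515.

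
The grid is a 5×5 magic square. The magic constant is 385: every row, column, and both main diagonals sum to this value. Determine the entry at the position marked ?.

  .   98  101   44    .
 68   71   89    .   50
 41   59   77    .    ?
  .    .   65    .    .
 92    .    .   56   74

113

The remaining cell in row 2 is (2,4) = 385 − 278 = 107.
The remaining cell in column 3 is (5,3) = 385 − 332 = 53.
From row 5, 385 − (92 + 53 + 56 + 74) gives (5,2) = 110.
Column 2 must total 385; the given cells sum to 338, so (4,2) = 47.
Anti-diagonal needs 385; the known cells sum to 323, so (1,5) = 62.
The remaining cell in row 1 is (1,1) = 385 − 305 = 80.
Using column 1: 80 + 68 + 41 + 92 + ? → (4,1) = 385 − 281 = 104.
Main diagonal: 80 + 71 + 77 + 74 + ? = 385, so (4,4) = 83.
From row 4, 385 − (104 + 47 + 65 + 83) gives (4,5) = 86.
From column 4, 385 − (44 + 107 + 83 + 56) gives (3,4) = 95.
Column 5 must total 385; the given cells sum to 272, so (3,5) = 113.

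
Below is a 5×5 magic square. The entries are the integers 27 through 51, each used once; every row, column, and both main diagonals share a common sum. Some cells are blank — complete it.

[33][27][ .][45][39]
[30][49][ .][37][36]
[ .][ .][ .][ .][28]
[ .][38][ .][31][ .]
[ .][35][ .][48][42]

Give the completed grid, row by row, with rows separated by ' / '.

The entries are 27 through 51, which sum to 975, so each line sums to 975/5 = 195.
Using row 1: 33 + 27 + 45 + 39 + ? → (1,3) = 195 − 144 = 51.
Row 2: 30 + 49 + 37 + 36 + ? = 195, so (2,3) = 43.
The remaining cell in column 2 is (3,2) = 195 − 149 = 46.
From column 4, 195 − (45 + 37 + 31 + 48) gives (3,4) = 34.
The remaining cell in column 5 is (4,5) = 195 − 145 = 50.
Main diagonal needs 195; the known cells sum to 155, so (3,3) = 40.
Using anti-diagonal: 39 + 37 + 40 + 38 + ? → (5,1) = 195 − 154 = 41.
Row 3: 46 + 40 + 34 + 28 + ? = 195, so (3,1) = 47.
Row 5 must total 195; the given cells sum to 166, so (5,3) = 29.
Column 1: 33 + 30 + 47 + 41 + ? = 195, so (4,1) = 44.
From column 3, 195 − (51 + 43 + 40 + 29) gives (4,3) = 32.

33 27 51 45 39 / 30 49 43 37 36 / 47 46 40 34 28 / 44 38 32 31 50 / 41 35 29 48 42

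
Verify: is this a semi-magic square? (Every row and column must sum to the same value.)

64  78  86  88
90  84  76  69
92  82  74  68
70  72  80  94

No — column 4 sums to 319 but row 3 sums to 316.

Row 1: 64 + 78 + 86 + 88 = 316.
Row 2: 90 + 84 + 76 + 69 = 319.
Row 3: 92 + 82 + 74 + 68 = 316.
Row 4: 70 + 72 + 80 + 94 = 316.
Column 1: 64 + 90 + 92 + 70 = 316.
Column 2: 78 + 84 + 82 + 72 = 316.
Column 3: 86 + 76 + 74 + 80 = 316.
Column 4: 88 + 69 + 68 + 94 = 319.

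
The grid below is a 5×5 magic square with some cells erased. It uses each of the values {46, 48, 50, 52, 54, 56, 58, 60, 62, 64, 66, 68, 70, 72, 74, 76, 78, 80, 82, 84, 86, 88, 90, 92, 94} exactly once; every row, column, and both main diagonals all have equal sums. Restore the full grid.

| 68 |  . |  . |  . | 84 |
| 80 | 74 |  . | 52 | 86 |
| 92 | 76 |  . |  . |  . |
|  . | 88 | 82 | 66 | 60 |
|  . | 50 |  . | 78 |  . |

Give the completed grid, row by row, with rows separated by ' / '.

The 25 entries sum to 1750, so each line sums to 1750/5 = 350.
The remaining cell in row 2 is (2,3) = 350 − 292 = 58.
Row 4 must total 350; the given cells sum to 296, so (4,1) = 54.
From column 1, 350 − (68 + 80 + 92 + 54) gives (5,1) = 56.
Column 2 must total 350; the given cells sum to 288, so (1,2) = 62.
Anti-diagonal needs 350; the known cells sum to 280, so (3,3) = 70.
Main diagonal must total 350; the given cells sum to 278, so (5,5) = 72.
The remaining cell in row 5 is (5,3) = 350 − 256 = 94.
Using column 3: 58 + 70 + 82 + 94 + ? → (1,3) = 350 − 304 = 46.
Column 5: 84 + 86 + 60 + 72 + ? = 350, so (3,5) = 48.
From row 1, 350 − (68 + 62 + 46 + 84) gives (1,4) = 90.
The remaining cell in row 3 is (3,4) = 350 − 286 = 64.

68 62 46 90 84 / 80 74 58 52 86 / 92 76 70 64 48 / 54 88 82 66 60 / 56 50 94 78 72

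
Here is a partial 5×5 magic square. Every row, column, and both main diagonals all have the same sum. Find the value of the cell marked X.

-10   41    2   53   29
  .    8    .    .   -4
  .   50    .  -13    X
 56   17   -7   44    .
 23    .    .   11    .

Row 1 is complete and sums to 115; that is the magic constant.
The remaining cell in row 4 is (4,5) = 115 − 110 = 5.
Column 2 needs 115; the known cells sum to 116, so (5,2) = -1.
From column 4, 115 − (53 + (-13) + 44 + 11) gives (2,4) = 20.
Anti-diagonal must total 115; the given cells sum to 89, so (3,3) = 26.
Main diagonal: -10 + 8 + 26 + 44 + ? = 115, so (5,5) = 47.
The remaining cell in row 5 is (5,3) = 115 − 80 = 35.
Column 3 must total 115; the given cells sum to 56, so (2,3) = 59.
Column 5 must total 115; the given cells sum to 77, so (3,5) = 38.

38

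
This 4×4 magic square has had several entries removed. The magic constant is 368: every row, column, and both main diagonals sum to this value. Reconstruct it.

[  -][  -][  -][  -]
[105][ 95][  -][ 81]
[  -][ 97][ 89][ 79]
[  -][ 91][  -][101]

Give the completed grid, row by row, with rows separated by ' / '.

Row 2 must total 368; the given cells sum to 281, so (2,3) = 87.
Row 3 needs 368; the known cells sum to 265, so (3,1) = 103.
From column 2, 368 − (95 + 97 + 91) gives (1,2) = 85.
The remaining cell in column 4 is (1,4) = 368 − 261 = 107.
The remaining cell in main diagonal is (1,1) = 368 − 285 = 83.
From anti-diagonal, 368 − (107 + 87 + 97) gives (4,1) = 77.
Using row 1: 83 + 85 + 107 + ? → (1,3) = 368 − 275 = 93.
Using row 4: 77 + 91 + 101 + ? → (4,3) = 368 − 269 = 99.

83 85 93 107 / 105 95 87 81 / 103 97 89 79 / 77 91 99 101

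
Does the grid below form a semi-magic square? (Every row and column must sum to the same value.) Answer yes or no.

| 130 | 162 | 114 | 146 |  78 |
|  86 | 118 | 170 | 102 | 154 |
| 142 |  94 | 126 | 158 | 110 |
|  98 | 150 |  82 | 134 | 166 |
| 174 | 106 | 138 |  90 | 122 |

Row 1: 130 + 162 + 114 + 146 + 78 = 630.
Row 2: 86 + 118 + 170 + 102 + 154 = 630.
Row 3: 142 + 94 + 126 + 158 + 110 = 630.
Row 4: 98 + 150 + 82 + 134 + 166 = 630.
Row 5: 174 + 106 + 138 + 90 + 122 = 630.
Column 1: 130 + 86 + 142 + 98 + 174 = 630.
Column 2: 162 + 118 + 94 + 150 + 106 = 630.
Column 3: 114 + 170 + 126 + 82 + 138 = 630.
Column 4: 146 + 102 + 158 + 134 + 90 = 630.
Column 5: 78 + 154 + 110 + 166 + 122 = 630.
All lines sum to 630.

Yes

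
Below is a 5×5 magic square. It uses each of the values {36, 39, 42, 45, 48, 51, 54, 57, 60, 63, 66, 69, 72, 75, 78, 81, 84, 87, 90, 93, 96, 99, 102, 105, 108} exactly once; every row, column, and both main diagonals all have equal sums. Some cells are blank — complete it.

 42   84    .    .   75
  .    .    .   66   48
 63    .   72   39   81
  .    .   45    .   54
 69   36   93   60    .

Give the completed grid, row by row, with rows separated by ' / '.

42 84 51 108 75 / 90 57 99 66 48 / 63 105 72 39 81 / 96 78 45 87 54 / 69 36 93 60 102

The 25 entries sum to 1800, so each line sums to 1800/5 = 360.
The remaining cell in row 3 is (3,2) = 360 − 255 = 105.
Row 5 needs 360; the known cells sum to 258, so (5,5) = 102.
Anti-diagonal needs 360; the known cells sum to 282, so (4,2) = 78.
From column 2, 360 − (84 + 105 + 78 + 36) gives (2,2) = 57.
From main diagonal, 360 − (42 + 57 + 72 + 102) gives (4,4) = 87.
Row 4: 78 + 45 + 87 + 54 + ? = 360, so (4,1) = 96.
Column 1: 42 + 63 + 96 + 69 + ? = 360, so (2,1) = 90.
Column 4: 66 + 39 + 87 + 60 + ? = 360, so (1,4) = 108.
The remaining cell in row 1 is (1,3) = 360 − 309 = 51.
Row 2 needs 360; the known cells sum to 261, so (2,3) = 99.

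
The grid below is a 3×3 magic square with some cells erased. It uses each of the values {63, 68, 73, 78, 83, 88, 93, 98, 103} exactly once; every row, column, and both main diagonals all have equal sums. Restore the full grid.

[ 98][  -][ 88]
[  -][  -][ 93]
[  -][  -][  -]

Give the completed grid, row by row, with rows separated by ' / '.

The 9 entries sum to 747, so each line sums to 747/3 = 249.
Row 1 needs 249; the known cells sum to 186, so (1,2) = 63.
Using column 3: 88 + 93 + ? → (3,3) = 249 − 181 = 68.
Main diagonal: 98 + 68 + ? = 249, so (2,2) = 83.
Anti-diagonal must total 249; the given cells sum to 171, so (3,1) = 78.
The remaining cell in row 2 is (2,1) = 249 − 176 = 73.
Row 3: 78 + 68 + ? = 249, so (3,2) = 103.

98 63 88 / 73 83 93 / 78 103 68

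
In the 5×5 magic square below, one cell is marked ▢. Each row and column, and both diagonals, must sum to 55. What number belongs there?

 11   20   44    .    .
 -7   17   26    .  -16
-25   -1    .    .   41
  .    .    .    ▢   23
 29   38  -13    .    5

14

Row 2 must total 55; the given cells sum to 20, so (2,4) = 35.
Using row 5: 29 + 38 + (-13) + 5 + ? → (5,4) = 55 − 59 = -4.
Using column 1: 11 + (-7) + (-25) + 29 + ? → (4,1) = 55 − 8 = 47.
Using column 2: 20 + 17 + (-1) + 38 + ? → (4,2) = 55 − 74 = -19.
Column 5 must total 55; the given cells sum to 53, so (1,5) = 2.
Using anti-diagonal: 2 + 35 + (-19) + 29 + ? → (3,3) = 55 − 47 = 8.
From row 1, 55 − (11 + 20 + 44 + 2) gives (1,4) = -22.
The remaining cell in row 3 is (3,4) = 55 − 23 = 32.
Using column 3: 44 + 26 + 8 + (-13) + ? → (4,3) = 55 − 65 = -10.
Column 4 needs 55; the known cells sum to 41, so (4,4) = 14.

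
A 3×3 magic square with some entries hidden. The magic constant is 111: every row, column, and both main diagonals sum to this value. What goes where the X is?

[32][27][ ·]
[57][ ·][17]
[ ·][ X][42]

47

Using row 1: 32 + 27 + ? → (1,3) = 111 − 59 = 52.
From row 2, 111 − (57 + 17) gives (2,2) = 37.
Column 1 must total 111; the given cells sum to 89, so (3,1) = 22.
Column 2: 27 + 37 + ? = 111, so (3,2) = 47.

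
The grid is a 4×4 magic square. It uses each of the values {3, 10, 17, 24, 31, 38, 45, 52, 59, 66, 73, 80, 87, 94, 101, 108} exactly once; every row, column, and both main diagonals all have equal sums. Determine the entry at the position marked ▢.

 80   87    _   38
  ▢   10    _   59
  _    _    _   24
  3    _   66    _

The 16 entries sum to 888, so each line sums to 888/4 = 222.
The remaining cell in row 1 is (1,3) = 222 − 205 = 17.
The remaining cell in column 4 is (4,4) = 222 − 121 = 101.
From main diagonal, 222 − (80 + 10 + 101) gives (3,3) = 31.
Row 4 needs 222; the known cells sum to 170, so (4,2) = 52.
Column 2 needs 222; the known cells sum to 149, so (3,2) = 73.
Column 3: 17 + 31 + 66 + ? = 222, so (2,3) = 108.
Using row 2: 10 + 108 + 59 + ? → (2,1) = 222 − 177 = 45.

45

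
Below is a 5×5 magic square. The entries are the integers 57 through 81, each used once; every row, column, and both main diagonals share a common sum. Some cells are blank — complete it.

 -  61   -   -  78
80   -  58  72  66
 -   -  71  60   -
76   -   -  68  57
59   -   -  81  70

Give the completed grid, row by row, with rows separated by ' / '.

67 61 75 64 78 / 80 69 58 72 66 / 63 77 71 60 74 / 76 65 79 68 57 / 59 73 62 81 70

The entries are 57 through 81, which sum to 1725, so each line sums to 1725/5 = 345.
Row 2: 80 + 58 + 72 + 66 + ? = 345, so (2,2) = 69.
Column 4 must total 345; the given cells sum to 281, so (1,4) = 64.
Column 5 must total 345; the given cells sum to 271, so (3,5) = 74.
Main diagonal: 69 + 71 + 68 + 70 + ? = 345, so (1,1) = 67.
Anti-diagonal must total 345; the given cells sum to 280, so (4,2) = 65.
The remaining cell in row 1 is (1,3) = 345 − 270 = 75.
From row 4, 345 − (76 + 65 + 68 + 57) gives (4,3) = 79.
Column 1 must total 345; the given cells sum to 282, so (3,1) = 63.
From column 3, 345 − (75 + 58 + 71 + 79) gives (5,3) = 62.
From row 3, 345 − (63 + 71 + 60 + 74) gives (3,2) = 77.
From row 5, 345 − (59 + 62 + 81 + 70) gives (5,2) = 73.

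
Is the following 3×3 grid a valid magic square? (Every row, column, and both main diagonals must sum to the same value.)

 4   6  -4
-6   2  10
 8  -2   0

Row 1: 4 + 6 + (-4) = 6.
Row 2: -6 + 2 + 10 = 6.
Row 3: 8 + (-2) + 0 = 6.
Column 1: 4 + (-6) + 8 = 6.
Column 2: 6 + 2 + (-2) = 6.
Column 3: -4 + 10 + 0 = 6.
Main diagonal: 4 + 2 + 0 = 6.
Anti-diagonal: -4 + 2 + 8 = 6.
All lines sum to 6.

Yes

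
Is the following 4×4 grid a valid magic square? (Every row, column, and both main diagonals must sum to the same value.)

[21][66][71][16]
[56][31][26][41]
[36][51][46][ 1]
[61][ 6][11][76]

No — main diagonal sums to 174 but column 2 sums to 154.

Row 1: 21 + 66 + 71 + 16 = 174.
Row 2: 56 + 31 + 26 + 41 = 154.
Row 3: 36 + 51 + 46 + 1 = 134.
Row 4: 61 + 6 + 11 + 76 = 154.
Column 1: 21 + 56 + 36 + 61 = 174.
Column 2: 66 + 31 + 51 + 6 = 154.
Column 3: 71 + 26 + 46 + 11 = 154.
Column 4: 16 + 41 + 1 + 76 = 134.
Main diagonal: 21 + 31 + 46 + 76 = 174.
Anti-diagonal: 16 + 26 + 51 + 61 = 154.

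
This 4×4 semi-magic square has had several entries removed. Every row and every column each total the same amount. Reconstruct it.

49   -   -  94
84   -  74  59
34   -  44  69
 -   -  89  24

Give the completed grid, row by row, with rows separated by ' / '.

49 64 39 94 / 84 29 74 59 / 34 99 44 69 / 79 54 89 24

Column 4 is already complete: 94 + 59 + 69 + 24 = 246, so that is the magic constant.
Row 2 must total 246; the given cells sum to 217, so (2,2) = 29.
Using row 3: 34 + 44 + 69 + ? → (3,2) = 246 − 147 = 99.
Using column 1: 49 + 84 + 34 + ? → (4,1) = 246 − 167 = 79.
Column 3 must total 246; the given cells sum to 207, so (1,3) = 39.
Using row 1: 49 + 39 + 94 + ? → (1,2) = 246 − 182 = 64.
Using row 4: 79 + 89 + 24 + ? → (4,2) = 246 − 192 = 54.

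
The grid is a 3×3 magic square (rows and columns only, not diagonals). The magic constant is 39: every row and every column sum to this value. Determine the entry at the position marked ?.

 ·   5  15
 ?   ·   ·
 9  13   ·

Row 1: 5 + 15 + ? = 39, so (1,1) = 19.
Row 3: 9 + 13 + ? = 39, so (3,3) = 17.
Using column 1: 19 + 9 + ? → (2,1) = 39 − 28 = 11.

11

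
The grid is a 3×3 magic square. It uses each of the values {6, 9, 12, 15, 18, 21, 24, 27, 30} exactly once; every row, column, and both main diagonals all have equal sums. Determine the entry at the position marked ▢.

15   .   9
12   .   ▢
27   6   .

The 9 entries sum to 162, so each line sums to 162/3 = 54.
The remaining cell in row 1 is (1,2) = 54 − 24 = 30.
Row 3: 27 + 6 + ? = 54, so (3,3) = 21.
Column 2 needs 54; the known cells sum to 36, so (2,2) = 18.
The remaining cell in column 3 is (2,3) = 54 − 30 = 24.

24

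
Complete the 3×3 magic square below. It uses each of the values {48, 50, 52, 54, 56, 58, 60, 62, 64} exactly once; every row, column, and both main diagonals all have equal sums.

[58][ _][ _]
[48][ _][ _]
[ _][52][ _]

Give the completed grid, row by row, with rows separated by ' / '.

58 60 50 / 48 56 64 / 62 52 54

The 9 entries sum to 504, so each line sums to 504/3 = 168.
Column 1 must total 168; the given cells sum to 106, so (3,1) = 62.
From row 3, 168 − (62 + 52) gives (3,3) = 54.
Using main diagonal: 58 + 54 + ? → (2,2) = 168 − 112 = 56.
Using anti-diagonal: 56 + 62 + ? → (1,3) = 168 − 118 = 50.
From row 1, 168 − (58 + 50) gives (1,2) = 60.
The remaining cell in row 2 is (2,3) = 168 − 104 = 64.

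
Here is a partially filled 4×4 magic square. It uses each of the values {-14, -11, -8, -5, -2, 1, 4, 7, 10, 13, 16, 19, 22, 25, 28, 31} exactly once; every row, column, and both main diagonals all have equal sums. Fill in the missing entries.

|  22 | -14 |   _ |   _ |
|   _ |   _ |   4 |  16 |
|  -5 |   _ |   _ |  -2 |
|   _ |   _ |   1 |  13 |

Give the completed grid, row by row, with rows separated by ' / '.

The 16 entries sum to 136, so each line sums to 136/4 = 34.
The remaining cell in column 4 is (1,4) = 34 − 27 = 7.
Row 1 must total 34; the given cells sum to 15, so (1,3) = 19.
Column 3 must total 34; the given cells sum to 24, so (3,3) = 10.
Main diagonal needs 34; the known cells sum to 45, so (2,2) = -11.
Row 2 must total 34; the given cells sum to 9, so (2,1) = 25.
Row 3 needs 34; the known cells sum to 3, so (3,2) = 31.
From column 1, 34 − (22 + 25 + (-5)) gives (4,1) = -8.
Column 2: -14 + (-11) + 31 + ? = 34, so (4,2) = 28.

22 -14 19 7 / 25 -11 4 16 / -5 31 10 -2 / -8 28 1 13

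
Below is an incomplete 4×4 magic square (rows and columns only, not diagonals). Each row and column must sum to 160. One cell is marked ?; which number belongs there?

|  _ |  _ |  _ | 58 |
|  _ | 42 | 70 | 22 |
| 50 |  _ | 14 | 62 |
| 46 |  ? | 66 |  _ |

30

From row 2, 160 − (42 + 70 + 22) gives (2,1) = 26.
Using row 3: 50 + 14 + 62 + ? → (3,2) = 160 − 126 = 34.
From column 1, 160 − (26 + 50 + 46) gives (1,1) = 38.
Column 3 needs 160; the known cells sum to 150, so (1,3) = 10.
Column 4 needs 160; the known cells sum to 142, so (4,4) = 18.
Row 1 needs 160; the known cells sum to 106, so (1,2) = 54.
Row 4 needs 160; the known cells sum to 130, so (4,2) = 30.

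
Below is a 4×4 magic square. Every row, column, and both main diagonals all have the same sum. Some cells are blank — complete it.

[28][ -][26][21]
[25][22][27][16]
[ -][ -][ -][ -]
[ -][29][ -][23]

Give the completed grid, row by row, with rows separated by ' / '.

Row 2 is already complete: 25 + 22 + 27 + 16 = 90, so that is the magic constant.
From row 1, 90 − (28 + 26 + 21) gives (1,2) = 15.
Column 2 must total 90; the given cells sum to 66, so (3,2) = 24.
From column 4, 90 − (21 + 16 + 23) gives (3,4) = 30.
Main diagonal needs 90; the known cells sum to 73, so (3,3) = 17.
Anti-diagonal must total 90; the given cells sum to 72, so (4,1) = 18.
Row 3: 24 + 17 + 30 + ? = 90, so (3,1) = 19.
Row 4 must total 90; the given cells sum to 70, so (4,3) = 20.

28 15 26 21 / 25 22 27 16 / 19 24 17 30 / 18 29 20 23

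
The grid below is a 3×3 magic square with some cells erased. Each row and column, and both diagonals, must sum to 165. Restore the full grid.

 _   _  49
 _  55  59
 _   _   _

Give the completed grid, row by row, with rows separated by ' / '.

Row 2 needs 165; the known cells sum to 114, so (2,1) = 51.
The remaining cell in column 3 is (3,3) = 165 − 108 = 57.
From main diagonal, 165 − (55 + 57) gives (1,1) = 53.
Anti-diagonal: 49 + 55 + ? = 165, so (3,1) = 61.
From row 1, 165 − (53 + 49) gives (1,2) = 63.
Row 3 needs 165; the known cells sum to 118, so (3,2) = 47.

53 63 49 / 51 55 59 / 61 47 57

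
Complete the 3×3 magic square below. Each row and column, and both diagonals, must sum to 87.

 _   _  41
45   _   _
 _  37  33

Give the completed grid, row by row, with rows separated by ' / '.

The remaining cell in row 3 is (3,1) = 87 − 70 = 17.
From column 1, 87 − (45 + 17) gives (1,1) = 25.
Column 3 needs 87; the known cells sum to 74, so (2,3) = 13.
Using main diagonal: 25 + 33 + ? → (2,2) = 87 − 58 = 29.
The remaining cell in row 1 is (1,2) = 87 − 66 = 21.

25 21 41 / 45 29 13 / 17 37 33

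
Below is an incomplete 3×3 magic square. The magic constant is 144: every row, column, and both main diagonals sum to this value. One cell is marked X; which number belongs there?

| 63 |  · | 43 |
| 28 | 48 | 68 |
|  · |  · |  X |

33

The remaining cell in row 1 is (1,2) = 144 − 106 = 38.
Using column 1: 63 + 28 + ? → (3,1) = 144 − 91 = 53.
Using column 2: 38 + 48 + ? → (3,2) = 144 − 86 = 58.
Column 3 needs 144; the known cells sum to 111, so (3,3) = 33.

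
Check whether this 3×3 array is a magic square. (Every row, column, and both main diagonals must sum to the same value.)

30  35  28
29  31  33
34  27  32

Yes

Row 1: 30 + 35 + 28 = 93.
Row 2: 29 + 31 + 33 = 93.
Row 3: 34 + 27 + 32 = 93.
Column 1: 30 + 29 + 34 = 93.
Column 2: 35 + 31 + 27 = 93.
Column 3: 28 + 33 + 32 = 93.
Main diagonal: 30 + 31 + 32 = 93.
Anti-diagonal: 28 + 31 + 34 = 93.
All lines sum to 93.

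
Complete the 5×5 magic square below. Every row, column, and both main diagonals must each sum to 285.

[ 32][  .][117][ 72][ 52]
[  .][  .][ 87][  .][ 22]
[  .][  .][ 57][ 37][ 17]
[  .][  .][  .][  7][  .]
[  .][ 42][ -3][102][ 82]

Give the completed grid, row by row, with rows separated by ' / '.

The remaining cell in row 1 is (1,2) = 285 − 273 = 12.
Row 5 needs 285; the known cells sum to 223, so (5,1) = 62.
Using column 3: 117 + 87 + 57 + (-3) + ? → (4,3) = 285 − 258 = 27.
Column 4 needs 285; the known cells sum to 218, so (2,4) = 67.
Using column 5: 52 + 22 + 17 + 82 + ? → (4,5) = 285 − 173 = 112.
Main diagonal must total 285; the given cells sum to 178, so (2,2) = 107.
The remaining cell in anti-diagonal is (4,2) = 285 − 238 = 47.
From row 2, 285 − (107 + 87 + 67 + 22) gives (2,1) = 2.
Using row 4: 47 + 27 + 7 + 112 + ? → (4,1) = 285 − 193 = 92.
From column 1, 285 − (32 + 2 + 92 + 62) gives (3,1) = 97.
Column 2: 12 + 107 + 47 + 42 + ? = 285, so (3,2) = 77.

32 12 117 72 52 / 2 107 87 67 22 / 97 77 57 37 17 / 92 47 27 7 112 / 62 42 -3 102 82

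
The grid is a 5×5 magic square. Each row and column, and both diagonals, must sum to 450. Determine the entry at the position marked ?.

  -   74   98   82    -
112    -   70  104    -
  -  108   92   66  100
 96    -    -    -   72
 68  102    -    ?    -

From row 3, 450 − (108 + 92 + 66 + 100) gives (3,1) = 84.
From column 1, 450 − (112 + 84 + 96 + 68) gives (1,1) = 90.
The remaining cell in row 1 is (1,5) = 450 − 344 = 106.
From anti-diagonal, 450 − (106 + 104 + 92 + 68) gives (4,2) = 80.
Using column 2: 74 + 108 + 80 + 102 + ? → (2,2) = 450 − 364 = 86.
Row 2 needs 450; the known cells sum to 372, so (2,5) = 78.
From column 5, 450 − (106 + 78 + 100 + 72) gives (5,5) = 94.
The remaining cell in main diagonal is (4,4) = 450 − 362 = 88.
Row 4: 96 + 80 + 88 + 72 + ? = 450, so (4,3) = 114.
Column 3 needs 450; the known cells sum to 374, so (5,3) = 76.
The remaining cell in column 4 is (5,4) = 450 − 340 = 110.

110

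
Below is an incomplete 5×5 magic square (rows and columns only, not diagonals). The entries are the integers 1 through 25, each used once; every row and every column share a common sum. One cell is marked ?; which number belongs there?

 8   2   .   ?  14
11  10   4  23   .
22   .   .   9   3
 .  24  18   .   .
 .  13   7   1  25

The entries are 1 through 25, which sum to 325, so each line sums to 325/5 = 65.
Row 2: 11 + 10 + 4 + 23 + ? = 65, so (2,5) = 17.
Row 5 needs 65; the known cells sum to 46, so (5,1) = 19.
Column 1 must total 65; the given cells sum to 60, so (4,1) = 5.
Column 2: 2 + 10 + 24 + 13 + ? = 65, so (3,2) = 16.
Column 5: 14 + 17 + 3 + 25 + ? = 65, so (4,5) = 6.
Row 3 needs 65; the known cells sum to 50, so (3,3) = 15.
Row 4 needs 65; the known cells sum to 53, so (4,4) = 12.
Column 3 must total 65; the given cells sum to 44, so (1,3) = 21.
The remaining cell in column 4 is (1,4) = 65 − 45 = 20.

20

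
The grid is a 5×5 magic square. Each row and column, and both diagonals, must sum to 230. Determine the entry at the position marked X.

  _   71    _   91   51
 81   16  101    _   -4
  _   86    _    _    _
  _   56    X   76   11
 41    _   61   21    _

-9

Using row 2: 81 + 16 + 101 + (-4) + ? → (2,4) = 230 − 194 = 36.
Column 2 needs 230; the known cells sum to 229, so (5,2) = 1.
Column 4 needs 230; the known cells sum to 224, so (3,4) = 6.
The remaining cell in anti-diagonal is (3,3) = 230 − 184 = 46.
Using row 5: 41 + 1 + 61 + 21 + ? → (5,5) = 230 − 124 = 106.
Column 5 must total 230; the given cells sum to 164, so (3,5) = 66.
Main diagonal needs 230; the known cells sum to 244, so (1,1) = -14.
Row 1 needs 230; the known cells sum to 199, so (1,3) = 31.
Row 3 needs 230; the known cells sum to 204, so (3,1) = 26.
Column 1 must total 230; the given cells sum to 134, so (4,1) = 96.
Column 3: 31 + 101 + 46 + 61 + ? = 230, so (4,3) = -9.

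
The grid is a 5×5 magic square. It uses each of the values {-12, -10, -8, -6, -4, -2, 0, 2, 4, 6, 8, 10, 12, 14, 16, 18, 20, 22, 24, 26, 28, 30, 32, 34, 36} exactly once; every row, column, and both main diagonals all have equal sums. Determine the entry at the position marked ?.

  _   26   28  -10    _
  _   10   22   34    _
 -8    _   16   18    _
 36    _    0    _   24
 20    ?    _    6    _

The 25 entries sum to 300, so each line sums to 300/5 = 60.
Using column 3: 28 + 22 + 16 + 0 + ? → (5,3) = 60 − 66 = -6.
Column 4 must total 60; the given cells sum to 48, so (4,4) = 12.
Row 4 needs 60; the known cells sum to 72, so (4,2) = -12.
From anti-diagonal, 60 − (34 + 16 + (-12) + 20) gives (1,5) = 2.
Row 1: 26 + 28 + (-10) + 2 + ? = 60, so (1,1) = 14.
Column 1: 14 + (-8) + 36 + 20 + ? = 60, so (2,1) = -2.
The remaining cell in main diagonal is (5,5) = 60 − 52 = 8.
Using row 2: -2 + 10 + 22 + 34 + ? → (2,5) = 60 − 64 = -4.
Row 5: 20 + (-6) + 6 + 8 + ? = 60, so (5,2) = 32.

32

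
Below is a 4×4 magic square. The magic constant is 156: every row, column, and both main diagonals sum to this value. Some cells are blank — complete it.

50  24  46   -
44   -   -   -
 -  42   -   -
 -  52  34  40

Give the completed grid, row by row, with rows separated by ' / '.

The remaining cell in row 1 is (1,4) = 156 − 120 = 36.
From row 4, 156 − (52 + 34 + 40) gives (4,1) = 30.
Using column 1: 50 + 44 + 30 + ? → (3,1) = 156 − 124 = 32.
Column 2: 24 + 42 + 52 + ? = 156, so (2,2) = 38.
Main diagonal must total 156; the given cells sum to 128, so (3,3) = 28.
The remaining cell in anti-diagonal is (2,3) = 156 − 108 = 48.
Row 2: 44 + 38 + 48 + ? = 156, so (2,4) = 26.
The remaining cell in row 3 is (3,4) = 156 − 102 = 54.

50 24 46 36 / 44 38 48 26 / 32 42 28 54 / 30 52 34 40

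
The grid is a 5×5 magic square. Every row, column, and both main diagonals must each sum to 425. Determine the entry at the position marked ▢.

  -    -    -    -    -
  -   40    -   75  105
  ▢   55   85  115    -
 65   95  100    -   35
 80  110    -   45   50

From row 4, 425 − (65 + 95 + 100 + 35) gives (4,4) = 130.
Using row 5: 80 + 110 + 45 + 50 + ? → (5,3) = 425 − 285 = 140.
The remaining cell in column 2 is (1,2) = 425 − 300 = 125.
Column 4 must total 425; the given cells sum to 365, so (1,4) = 60.
The remaining cell in main diagonal is (1,1) = 425 − 305 = 120.
Using anti-diagonal: 75 + 85 + 95 + 80 + ? → (1,5) = 425 − 335 = 90.
Row 1: 120 + 125 + 60 + 90 + ? = 425, so (1,3) = 30.
The remaining cell in column 3 is (2,3) = 425 − 355 = 70.
From column 5, 425 − (90 + 105 + 35 + 50) gives (3,5) = 145.
Row 2 needs 425; the known cells sum to 290, so (2,1) = 135.
Row 3 must total 425; the given cells sum to 400, so (3,1) = 25.

25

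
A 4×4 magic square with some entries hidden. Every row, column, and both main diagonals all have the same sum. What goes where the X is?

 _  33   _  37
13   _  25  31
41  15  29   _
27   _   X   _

Anti-diagonal is complete and sums to 104; that is the magic constant.
The remaining cell in row 2 is (2,2) = 104 − 69 = 35.
Using row 3: 41 + 15 + 29 + ? → (3,4) = 104 − 85 = 19.
Column 1 needs 104; the known cells sum to 81, so (1,1) = 23.
Using column 2: 33 + 35 + 15 + ? → (4,2) = 104 − 83 = 21.
Using column 4: 37 + 31 + 19 + ? → (4,4) = 104 − 87 = 17.
From row 1, 104 − (23 + 33 + 37) gives (1,3) = 11.
The remaining cell in row 4 is (4,3) = 104 − 65 = 39.

39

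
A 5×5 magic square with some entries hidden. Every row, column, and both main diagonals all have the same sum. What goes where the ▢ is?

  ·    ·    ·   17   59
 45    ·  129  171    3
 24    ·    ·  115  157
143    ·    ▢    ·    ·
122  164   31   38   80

Row 5 is complete and sums to 435; that is the magic constant.
From row 2, 435 − (45 + 129 + 171 + 3) gives (2,2) = 87.
Column 1 must total 435; the given cells sum to 334, so (1,1) = 101.
From column 4, 435 − (17 + 171 + 115 + 38) gives (4,4) = 94.
Column 5: 59 + 3 + 157 + 80 + ? = 435, so (4,5) = 136.
Using main diagonal: 101 + 87 + 94 + 80 + ? → (3,3) = 435 − 362 = 73.
Anti-diagonal must total 435; the given cells sum to 425, so (4,2) = 10.
Row 3 needs 435; the known cells sum to 369, so (3,2) = 66.
Row 4 must total 435; the given cells sum to 383, so (4,3) = 52.

52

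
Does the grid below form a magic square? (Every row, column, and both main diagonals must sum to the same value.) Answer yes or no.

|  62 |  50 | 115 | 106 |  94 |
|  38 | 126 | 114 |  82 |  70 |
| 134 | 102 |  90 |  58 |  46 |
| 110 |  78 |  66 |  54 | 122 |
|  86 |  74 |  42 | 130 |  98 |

No — row 1 sums to 427 but column 5 sums to 430.

Row 1: 62 + 50 + 115 + 106 + 94 = 427.
Row 2: 38 + 126 + 114 + 82 + 70 = 430.
Row 3: 134 + 102 + 90 + 58 + 46 = 430.
Row 4: 110 + 78 + 66 + 54 + 122 = 430.
Row 5: 86 + 74 + 42 + 130 + 98 = 430.
Column 1: 62 + 38 + 134 + 110 + 86 = 430.
Column 2: 50 + 126 + 102 + 78 + 74 = 430.
Column 3: 115 + 114 + 90 + 66 + 42 = 427.
Column 4: 106 + 82 + 58 + 54 + 130 = 430.
Column 5: 94 + 70 + 46 + 122 + 98 = 430.
Main diagonal: 62 + 126 + 90 + 54 + 98 = 430.
Anti-diagonal: 94 + 82 + 90 + 78 + 86 = 430.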